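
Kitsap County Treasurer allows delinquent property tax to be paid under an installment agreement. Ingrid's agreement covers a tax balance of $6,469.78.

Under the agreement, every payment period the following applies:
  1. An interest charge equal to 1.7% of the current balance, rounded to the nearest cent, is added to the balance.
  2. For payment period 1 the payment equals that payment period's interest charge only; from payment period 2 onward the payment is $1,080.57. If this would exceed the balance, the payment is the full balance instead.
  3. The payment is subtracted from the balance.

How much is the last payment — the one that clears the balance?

$399.78

Payment period 1: opening $6,469.78; interest $109.99 → $6,579.77; payment $109.99; balance $6,469.78
Payment period 2: opening $6,469.78; interest $109.99 → $6,579.77; payment $1,080.57; balance $5,499.20
Payment period 3: opening $5,499.20; interest $93.49 → $5,592.69; payment $1,080.57; balance $4,512.12
Payment period 4: opening $4,512.12; interest $76.71 → $4,588.83; payment $1,080.57; balance $3,508.26
Payment period 5: opening $3,508.26; interest $59.64 → $3,567.90; payment $1,080.57; balance $2,487.33
Payment period 6: opening $2,487.33; interest $42.28 → $2,529.61; payment $1,080.57; balance $1,449.04
Payment period 7: opening $1,449.04; interest $24.63 → $1,473.67; payment $1,080.57; balance $393.10
Payment period 8: opening $393.10; interest $6.68 → $399.78; payment $399.78; balance $0.00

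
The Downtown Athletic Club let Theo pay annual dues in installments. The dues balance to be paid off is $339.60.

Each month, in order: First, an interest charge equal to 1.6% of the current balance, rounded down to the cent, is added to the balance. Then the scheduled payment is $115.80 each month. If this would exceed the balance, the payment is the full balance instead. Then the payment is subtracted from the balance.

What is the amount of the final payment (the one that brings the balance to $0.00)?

Month 1: opening $339.60; interest $5.43 → $345.03; payment $115.80; balance $229.23
Month 2: opening $229.23; interest $3.66 → $232.89; payment $115.80; balance $117.09
Month 3: opening $117.09; interest $1.87 → $118.96; payment $115.80; balance $3.16
Month 4: opening $3.16; interest $0.05 → $3.21; payment $3.21; balance $0.00

$3.21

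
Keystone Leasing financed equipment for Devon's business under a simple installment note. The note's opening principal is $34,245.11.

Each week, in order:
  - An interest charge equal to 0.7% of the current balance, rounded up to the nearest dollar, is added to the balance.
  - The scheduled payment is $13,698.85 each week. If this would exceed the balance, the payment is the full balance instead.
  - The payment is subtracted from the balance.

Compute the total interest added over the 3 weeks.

$437.00

Week 1: opening $34,245.11; interest $240.00 → $34,485.11; payment $13,698.85; balance $20,786.26
Week 2: opening $20,786.26; interest $146.00 → $20,932.26; payment $13,698.85; balance $7,233.41
Week 3: opening $7,233.41; interest $51.00 → $7,284.41; payment $7,284.41; balance $0.00
Total interest: $240.00 + $146.00 + $51.00 = $437.00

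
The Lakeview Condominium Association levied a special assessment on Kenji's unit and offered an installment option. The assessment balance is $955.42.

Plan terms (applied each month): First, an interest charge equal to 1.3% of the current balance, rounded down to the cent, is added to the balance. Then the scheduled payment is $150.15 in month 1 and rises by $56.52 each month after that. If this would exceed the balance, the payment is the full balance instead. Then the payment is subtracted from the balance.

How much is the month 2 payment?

Month 1: opening $955.42; interest $12.42 → $967.84; payment $150.15; balance $817.69
Month 2: opening $817.69; interest $10.62 → $828.31; payment $206.67; balance $621.64

$206.67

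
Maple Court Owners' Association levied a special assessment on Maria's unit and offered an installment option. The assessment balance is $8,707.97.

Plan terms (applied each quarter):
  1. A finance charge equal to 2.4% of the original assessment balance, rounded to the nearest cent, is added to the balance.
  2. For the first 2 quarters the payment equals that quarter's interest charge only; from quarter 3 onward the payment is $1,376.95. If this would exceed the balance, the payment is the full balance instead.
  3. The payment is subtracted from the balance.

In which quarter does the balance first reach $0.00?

Quarter 1: $8,707.97 +$208.99 interest = $8,916.96; pay $208.99 → $8,707.97
Quarter 2: $8,707.97 +$208.99 interest = $8,916.96; pay $208.99 → $8,707.97
Quarter 3: $8,707.97 +$208.99 interest = $8,916.96; pay $1,376.95 → $7,540.01
Quarter 4: $7,540.01 +$208.99 interest = $7,749.00; pay $1,376.95 → $6,372.05
Quarter 5: $6,372.05 +$208.99 interest = $6,581.04; pay $1,376.95 → $5,204.09
Quarter 6: $5,204.09 +$208.99 interest = $5,413.08; pay $1,376.95 → $4,036.13
Quarter 7: $4,036.13 +$208.99 interest = $4,245.12; pay $1,376.95 → $2,868.17
Quarter 8: $2,868.17 +$208.99 interest = $3,077.16; pay $1,376.95 → $1,700.21
Quarter 9: $1,700.21 +$208.99 interest = $1,909.20; pay $1,376.95 → $532.25
Quarter 10: $532.25 +$208.99 interest = $741.24; pay $741.24 → $0.00
Balance reaches $0.00 in quarter 10.

10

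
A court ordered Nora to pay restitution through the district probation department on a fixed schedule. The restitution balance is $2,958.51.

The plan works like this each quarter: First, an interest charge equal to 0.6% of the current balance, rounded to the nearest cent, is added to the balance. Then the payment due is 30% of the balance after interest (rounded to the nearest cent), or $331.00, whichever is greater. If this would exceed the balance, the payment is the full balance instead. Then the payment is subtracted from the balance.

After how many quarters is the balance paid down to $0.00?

# | Opening | Interest | Payment | End bal
1 | $2,958.51 | $17.75 | $892.88 | $2,083.38
2 | $2,083.38 | $12.50 | $628.76 | $1,467.12
3 | $1,467.12 | $8.80 | $442.78 | $1,033.14
4 | $1,033.14 | $6.20 | $331.00 | $708.34
5 | $708.34 | $4.25 | $331.00 | $381.59
6 | $381.59 | $2.29 | $331.00 | $52.88
7 | $52.88 | $0.32 | $53.20 | $0.00
Balance reaches $0.00 in quarter 7.

7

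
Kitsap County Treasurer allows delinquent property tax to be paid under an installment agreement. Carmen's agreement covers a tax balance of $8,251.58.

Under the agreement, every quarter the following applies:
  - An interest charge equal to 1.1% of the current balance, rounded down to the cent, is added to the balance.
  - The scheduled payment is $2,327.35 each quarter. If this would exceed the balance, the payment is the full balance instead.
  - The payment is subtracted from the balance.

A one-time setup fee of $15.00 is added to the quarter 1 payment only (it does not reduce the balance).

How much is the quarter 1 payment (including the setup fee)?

Quarter 1: $8,251.58 +$90.76 interest = $8,342.34; pay $2,327.35 (+ $15.00 fee) → $6,014.99

$2,342.35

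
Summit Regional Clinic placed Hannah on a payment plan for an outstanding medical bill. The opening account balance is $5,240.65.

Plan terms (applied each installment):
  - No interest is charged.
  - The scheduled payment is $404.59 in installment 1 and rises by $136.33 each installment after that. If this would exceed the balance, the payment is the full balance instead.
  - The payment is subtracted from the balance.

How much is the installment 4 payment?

# | Opening | Payment | End bal
1 | $5,240.65 | $404.59 | $4,836.06
2 | $4,836.06 | $540.92 | $4,295.14
3 | $4,295.14 | $677.25 | $3,617.89
4 | $3,617.89 | $813.58 | $2,804.31

$813.58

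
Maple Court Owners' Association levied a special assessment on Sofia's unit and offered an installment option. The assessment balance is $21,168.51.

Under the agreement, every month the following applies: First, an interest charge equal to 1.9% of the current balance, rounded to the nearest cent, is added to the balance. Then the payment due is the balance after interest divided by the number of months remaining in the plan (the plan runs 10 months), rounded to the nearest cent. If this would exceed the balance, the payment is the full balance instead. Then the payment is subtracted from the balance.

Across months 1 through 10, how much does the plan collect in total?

$23,511.62

Month 1: $21,168.51 +$402.20 interest = $21,570.71; pay $2,157.07 → $19,413.64
Month 2: $19,413.64 +$368.86 interest = $19,782.50; pay $2,198.06 → $17,584.44
Month 3: $17,584.44 +$334.10 interest = $17,918.54; pay $2,239.82 → $15,678.72
Month 4: $15,678.72 +$297.90 interest = $15,976.62; pay $2,282.37 → $13,694.25
Month 5: $13,694.25 +$260.19 interest = $13,954.44; pay $2,325.74 → $11,628.70
Month 6: $11,628.70 +$220.95 interest = $11,849.65; pay $2,369.93 → $9,479.72
Month 7: $9,479.72 +$180.11 interest = $9,659.83; pay $2,414.96 → $7,244.87
Month 8: $7,244.87 +$137.65 interest = $7,382.52; pay $2,460.84 → $4,921.68
Month 9: $4,921.68 +$93.51 interest = $5,015.19; pay $2,507.60 → $2,507.59
Month 10: $2,507.59 +$47.64 interest = $2,555.23; pay $2,555.23 → $0.00
Total paid: $23,511.62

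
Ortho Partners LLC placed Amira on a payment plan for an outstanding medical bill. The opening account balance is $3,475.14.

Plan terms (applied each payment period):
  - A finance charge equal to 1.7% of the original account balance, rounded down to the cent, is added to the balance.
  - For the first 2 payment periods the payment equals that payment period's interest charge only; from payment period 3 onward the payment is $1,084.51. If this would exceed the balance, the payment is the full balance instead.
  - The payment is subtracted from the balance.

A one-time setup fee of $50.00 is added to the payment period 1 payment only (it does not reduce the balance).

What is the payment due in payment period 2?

Payment period 1: opening $3,475.14; interest $59.07 → $3,534.21; payment $59.07 (+ $50.00 fee); balance $3,475.14
Payment period 2: opening $3,475.14; interest $59.07 → $3,534.21; payment $59.07; balance $3,475.14

$59.07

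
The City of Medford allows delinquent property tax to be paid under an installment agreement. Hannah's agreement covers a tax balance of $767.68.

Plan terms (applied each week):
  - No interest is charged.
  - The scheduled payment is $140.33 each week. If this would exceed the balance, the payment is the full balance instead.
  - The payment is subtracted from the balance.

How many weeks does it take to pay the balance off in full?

Week 1: opening $767.68; payment $140.33; balance $627.35
Week 2: opening $627.35; payment $140.33; balance $487.02
Week 3: opening $487.02; payment $140.33; balance $346.69
Week 4: opening $346.69; payment $140.33; balance $206.36
Week 5: opening $206.36; payment $140.33; balance $66.03
Week 6: opening $66.03; payment $66.03; balance $0.00
Balance reaches $0.00 in week 6.

6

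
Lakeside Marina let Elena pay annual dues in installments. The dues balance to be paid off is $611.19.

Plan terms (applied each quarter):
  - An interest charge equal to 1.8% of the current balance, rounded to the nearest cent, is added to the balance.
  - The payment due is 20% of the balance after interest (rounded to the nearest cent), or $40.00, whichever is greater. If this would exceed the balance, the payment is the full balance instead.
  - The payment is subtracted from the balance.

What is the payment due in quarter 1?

Quarter 1: $611.19 +$11.00 interest = $622.19; pay $124.44 → $497.75

$124.44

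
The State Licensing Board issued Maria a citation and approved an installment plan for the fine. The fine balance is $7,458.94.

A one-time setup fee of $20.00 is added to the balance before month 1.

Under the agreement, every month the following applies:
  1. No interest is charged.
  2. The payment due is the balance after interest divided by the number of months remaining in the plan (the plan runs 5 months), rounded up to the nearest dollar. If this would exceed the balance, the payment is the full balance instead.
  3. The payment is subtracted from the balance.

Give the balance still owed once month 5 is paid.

Month 1: $7,478.94 − $1,496.00 → $5,982.94
Month 2: $5,982.94 − $1,496.00 → $4,486.94
Month 3: $4,486.94 − $1,496.00 → $2,990.94
Month 4: $2,990.94 − $1,496.00 → $1,494.94
Month 5: $1,494.94 − $1,494.94 → $0.00

$0.00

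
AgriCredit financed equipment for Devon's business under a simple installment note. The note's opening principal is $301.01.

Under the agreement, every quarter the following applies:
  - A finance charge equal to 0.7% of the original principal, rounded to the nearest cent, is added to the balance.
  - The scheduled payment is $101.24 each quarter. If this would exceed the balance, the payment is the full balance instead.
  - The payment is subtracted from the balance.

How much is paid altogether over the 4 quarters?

Quarter 1: opening $301.01; interest $2.11 → $303.12; payment $101.24; balance $201.88
Quarter 2: opening $201.88; interest $2.11 → $203.99; payment $101.24; balance $102.75
Quarter 3: opening $102.75; interest $2.11 → $104.86; payment $101.24; balance $3.62
Quarter 4: opening $3.62; interest $2.11 → $5.73; payment $5.73; balance $0.00
Total paid: $309.45

$309.45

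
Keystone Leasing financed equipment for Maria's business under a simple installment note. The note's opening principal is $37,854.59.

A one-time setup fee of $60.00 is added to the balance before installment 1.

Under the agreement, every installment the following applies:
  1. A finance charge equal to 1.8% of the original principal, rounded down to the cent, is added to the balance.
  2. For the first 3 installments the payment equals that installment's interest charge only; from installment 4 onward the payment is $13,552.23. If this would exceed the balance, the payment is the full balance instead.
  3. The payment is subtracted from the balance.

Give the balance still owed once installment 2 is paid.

$37,914.59

Installment 1: $37,914.59 +$681.38 interest = $38,595.97; pay $681.38 → $37,914.59
Installment 2: $37,914.59 +$681.38 interest = $38,595.97; pay $681.38 → $37,914.59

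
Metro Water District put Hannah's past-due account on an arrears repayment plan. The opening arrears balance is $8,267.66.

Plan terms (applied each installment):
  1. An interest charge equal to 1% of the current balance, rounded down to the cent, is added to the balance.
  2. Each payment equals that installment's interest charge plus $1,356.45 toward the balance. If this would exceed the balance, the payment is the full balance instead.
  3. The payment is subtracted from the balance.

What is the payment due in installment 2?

Installment 1: $8,267.66 +$82.67 interest = $8,350.33; pay $1,439.12 → $6,911.21
Installment 2: $6,911.21 +$69.11 interest = $6,980.32; pay $1,425.56 → $5,554.76

$1,425.56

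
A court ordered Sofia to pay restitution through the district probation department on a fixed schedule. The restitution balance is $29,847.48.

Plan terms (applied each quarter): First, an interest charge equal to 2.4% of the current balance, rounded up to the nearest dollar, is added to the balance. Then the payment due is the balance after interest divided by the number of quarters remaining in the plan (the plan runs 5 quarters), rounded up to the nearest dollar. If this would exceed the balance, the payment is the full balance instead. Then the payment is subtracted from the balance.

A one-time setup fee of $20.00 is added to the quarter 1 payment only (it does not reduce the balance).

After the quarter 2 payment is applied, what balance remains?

$18,778.48

Quarter 1: $29,847.48 +$717.00 interest = $30,564.48; pay $6,113.00 (+ $20.00 fee) → $24,451.48
Quarter 2: $24,451.48 +$587.00 interest = $25,038.48; pay $6,260.00 → $18,778.48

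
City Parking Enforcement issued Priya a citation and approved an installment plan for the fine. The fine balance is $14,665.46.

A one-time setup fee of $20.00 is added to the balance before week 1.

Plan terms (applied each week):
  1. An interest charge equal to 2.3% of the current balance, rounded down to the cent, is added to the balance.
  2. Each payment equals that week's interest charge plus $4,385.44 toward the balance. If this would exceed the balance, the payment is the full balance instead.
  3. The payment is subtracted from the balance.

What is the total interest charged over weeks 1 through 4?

$745.86

Week 1: $14,685.46 +$337.76 interest = $15,023.22; pay $4,723.20 → $10,300.02
Week 2: $10,300.02 +$236.90 interest = $10,536.92; pay $4,622.34 → $5,914.58
Week 3: $5,914.58 +$136.03 interest = $6,050.61; pay $4,521.47 → $1,529.14
Week 4: $1,529.14 +$35.17 interest = $1,564.31; pay $1,564.31 → $0.00
Total interest: $337.76 + $236.90 + $136.03 + $35.17 = $745.86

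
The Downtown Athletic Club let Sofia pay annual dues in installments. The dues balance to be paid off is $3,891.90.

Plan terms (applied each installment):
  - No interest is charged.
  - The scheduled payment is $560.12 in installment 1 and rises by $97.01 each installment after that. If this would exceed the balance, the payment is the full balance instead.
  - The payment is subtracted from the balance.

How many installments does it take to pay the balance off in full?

Installment 1: opening $3,891.90; payment $560.12; balance $3,331.78
Installment 2: opening $3,331.78; payment $657.13; balance $2,674.65
Installment 3: opening $2,674.65; payment $754.14; balance $1,920.51
Installment 4: opening $1,920.51; payment $851.15; balance $1,069.36
Installment 5: opening $1,069.36; payment $948.16; balance $121.20
Installment 6: opening $121.20; payment $121.20; balance $0.00
Balance reaches $0.00 in installment 6.

6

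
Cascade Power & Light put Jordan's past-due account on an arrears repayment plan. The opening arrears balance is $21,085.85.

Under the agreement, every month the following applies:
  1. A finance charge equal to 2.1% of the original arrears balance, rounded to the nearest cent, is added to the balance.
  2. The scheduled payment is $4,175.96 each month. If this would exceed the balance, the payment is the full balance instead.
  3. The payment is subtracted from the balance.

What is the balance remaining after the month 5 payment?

# | Opening | Interest | Payment | End bal
1 | $21,085.85 | $442.80 | $4,175.96 | $17,352.69
2 | $17,352.69 | $442.80 | $4,175.96 | $13,619.53
3 | $13,619.53 | $442.80 | $4,175.96 | $9,886.37
4 | $9,886.37 | $442.80 | $4,175.96 | $6,153.21
5 | $6,153.21 | $442.80 | $4,175.96 | $2,420.05

$2,420.05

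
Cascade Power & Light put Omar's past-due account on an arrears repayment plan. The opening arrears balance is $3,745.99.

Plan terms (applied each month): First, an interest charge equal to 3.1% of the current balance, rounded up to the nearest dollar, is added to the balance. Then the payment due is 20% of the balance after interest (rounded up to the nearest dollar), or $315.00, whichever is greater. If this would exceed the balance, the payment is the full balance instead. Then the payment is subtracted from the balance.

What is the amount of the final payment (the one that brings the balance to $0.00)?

Month 1: $3,745.99 +$117.00 interest = $3,862.99; pay $773.00 → $3,089.99
Month 2: $3,089.99 +$96.00 interest = $3,185.99; pay $638.00 → $2,547.99
Month 3: $2,547.99 +$79.00 interest = $2,626.99; pay $526.00 → $2,100.99
Month 4: $2,100.99 +$66.00 interest = $2,166.99; pay $434.00 → $1,732.99
Month 5: $1,732.99 +$54.00 interest = $1,786.99; pay $358.00 → $1,428.99
Month 6: $1,428.99 +$45.00 interest = $1,473.99; pay $315.00 → $1,158.99
Month 7: $1,158.99 +$36.00 interest = $1,194.99; pay $315.00 → $879.99
Month 8: $879.99 +$28.00 interest = $907.99; pay $315.00 → $592.99
Month 9: $592.99 +$19.00 interest = $611.99; pay $315.00 → $296.99
Month 10: $296.99 +$10.00 interest = $306.99; pay $306.99 → $0.00

$306.99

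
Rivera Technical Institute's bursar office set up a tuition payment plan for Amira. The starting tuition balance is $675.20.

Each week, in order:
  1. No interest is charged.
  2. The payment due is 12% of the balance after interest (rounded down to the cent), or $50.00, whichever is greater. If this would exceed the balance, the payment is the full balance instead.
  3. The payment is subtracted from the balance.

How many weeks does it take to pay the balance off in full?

Week 1: opening $675.20; payment $81.02; balance $594.18
Week 2: opening $594.18; payment $71.30; balance $522.88
Week 3: opening $522.88; payment $62.74; balance $460.14
Week 4: opening $460.14; payment $55.21; balance $404.93
Week 5: opening $404.93; payment $50.00; balance $354.93
Week 6: opening $354.93; payment $50.00; balance $304.93
Week 7: opening $304.93; payment $50.00; balance $254.93
Week 8: opening $254.93; payment $50.00; balance $204.93
Week 9: opening $204.93; payment $50.00; balance $154.93
Week 10: opening $154.93; payment $50.00; balance $104.93
Week 11: opening $104.93; payment $50.00; balance $54.93
Week 12: opening $54.93; payment $50.00; balance $4.93
Week 13: opening $4.93; payment $4.93; balance $0.00
Balance reaches $0.00 in week 13.

13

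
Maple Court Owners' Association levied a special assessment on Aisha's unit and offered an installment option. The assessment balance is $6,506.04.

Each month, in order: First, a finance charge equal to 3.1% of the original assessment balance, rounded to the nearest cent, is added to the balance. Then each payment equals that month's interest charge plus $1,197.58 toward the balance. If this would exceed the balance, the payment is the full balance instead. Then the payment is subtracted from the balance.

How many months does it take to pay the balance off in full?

6

Month 1: opening $6,506.04; interest $201.69 → $6,707.73; payment $1,399.27; balance $5,308.46
Month 2: opening $5,308.46; interest $201.69 → $5,510.15; payment $1,399.27; balance $4,110.88
Month 3: opening $4,110.88; interest $201.69 → $4,312.57; payment $1,399.27; balance $2,913.30
Month 4: opening $2,913.30; interest $201.69 → $3,114.99; payment $1,399.27; balance $1,715.72
Month 5: opening $1,715.72; interest $201.69 → $1,917.41; payment $1,399.27; balance $518.14
Month 6: opening $518.14; interest $201.69 → $719.83; payment $719.83; balance $0.00
Balance reaches $0.00 in month 6.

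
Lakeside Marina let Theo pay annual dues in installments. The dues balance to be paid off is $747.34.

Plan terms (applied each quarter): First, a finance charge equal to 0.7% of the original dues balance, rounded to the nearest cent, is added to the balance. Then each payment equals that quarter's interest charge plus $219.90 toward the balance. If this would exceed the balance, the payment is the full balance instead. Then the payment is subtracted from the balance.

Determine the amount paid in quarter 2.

Quarter 1: $747.34 +$5.23 interest = $752.57; pay $225.13 → $527.44
Quarter 2: $527.44 +$5.23 interest = $532.67; pay $225.13 → $307.54

$225.13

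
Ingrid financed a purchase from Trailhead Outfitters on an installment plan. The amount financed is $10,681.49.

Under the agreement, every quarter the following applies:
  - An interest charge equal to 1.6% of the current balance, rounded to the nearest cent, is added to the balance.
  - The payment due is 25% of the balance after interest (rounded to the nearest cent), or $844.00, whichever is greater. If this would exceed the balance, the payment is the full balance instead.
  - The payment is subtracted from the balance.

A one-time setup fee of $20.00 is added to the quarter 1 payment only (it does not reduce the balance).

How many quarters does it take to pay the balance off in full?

Quarter 1: opening $10,681.49; interest $170.90 → $10,852.39; payment $2,713.10 (+ $20.00 fee); balance $8,139.29
Quarter 2: opening $8,139.29; interest $130.23 → $8,269.52; payment $2,067.38; balance $6,202.14
Quarter 3: opening $6,202.14; interest $99.23 → $6,301.37; payment $1,575.34; balance $4,726.03
Quarter 4: opening $4,726.03; interest $75.62 → $4,801.65; payment $1,200.41; balance $3,601.24
Quarter 5: opening $3,601.24; interest $57.62 → $3,658.86; payment $914.72; balance $2,744.14
Quarter 6: opening $2,744.14; interest $43.91 → $2,788.05; payment $844.00; balance $1,944.05
Quarter 7: opening $1,944.05; interest $31.10 → $1,975.15; payment $844.00; balance $1,131.15
Quarter 8: opening $1,131.15; interest $18.10 → $1,149.25; payment $844.00; balance $305.25
Quarter 9: opening $305.25; interest $4.88 → $310.13; payment $310.13; balance $0.00
Balance reaches $0.00 in quarter 9.

9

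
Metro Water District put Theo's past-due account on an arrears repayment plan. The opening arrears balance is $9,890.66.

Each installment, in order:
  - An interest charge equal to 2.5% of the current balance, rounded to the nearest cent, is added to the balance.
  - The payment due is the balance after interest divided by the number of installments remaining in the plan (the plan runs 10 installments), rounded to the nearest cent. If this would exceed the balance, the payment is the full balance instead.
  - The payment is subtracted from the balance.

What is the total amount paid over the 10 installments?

Installment 1: $9,890.66 +$247.27 interest = $10,137.93; pay $1,013.79 → $9,124.14
Installment 2: $9,124.14 +$228.10 interest = $9,352.24; pay $1,039.14 → $8,313.10
Installment 3: $8,313.10 +$207.83 interest = $8,520.93; pay $1,065.12 → $7,455.81
Installment 4: $7,455.81 +$186.40 interest = $7,642.21; pay $1,091.74 → $6,550.47
Installment 5: $6,550.47 +$163.76 interest = $6,714.23; pay $1,119.04 → $5,595.19
Installment 6: $5,595.19 +$139.88 interest = $5,735.07; pay $1,147.01 → $4,588.06
Installment 7: $4,588.06 +$114.70 interest = $4,702.76; pay $1,175.69 → $3,527.07
Installment 8: $3,527.07 +$88.18 interest = $3,615.25; pay $1,205.08 → $2,410.17
Installment 9: $2,410.17 +$60.25 interest = $2,470.42; pay $1,235.21 → $1,235.21
Installment 10: $1,235.21 +$30.88 interest = $1,266.09; pay $1,266.09 → $0.00
Total paid: $11,357.91

$11,357.91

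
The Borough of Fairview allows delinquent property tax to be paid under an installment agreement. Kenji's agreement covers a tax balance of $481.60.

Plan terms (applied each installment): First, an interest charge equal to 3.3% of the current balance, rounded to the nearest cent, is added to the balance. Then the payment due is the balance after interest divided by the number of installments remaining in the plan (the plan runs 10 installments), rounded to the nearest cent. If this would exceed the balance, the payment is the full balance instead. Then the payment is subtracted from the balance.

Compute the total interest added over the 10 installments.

$96.66

Installment 1: opening $481.60; interest $15.89 → $497.49; payment $49.75; balance $447.74
Installment 2: opening $447.74; interest $14.78 → $462.52; payment $51.39; balance $411.13
Installment 3: opening $411.13; interest $13.57 → $424.70; payment $53.09; balance $371.61
Installment 4: opening $371.61; interest $12.26 → $383.87; payment $54.84; balance $329.03
Installment 5: opening $329.03; interest $10.86 → $339.89; payment $56.65; balance $283.24
Installment 6: opening $283.24; interest $9.35 → $292.59; payment $58.52; balance $234.07
Installment 7: opening $234.07; interest $7.72 → $241.79; payment $60.45; balance $181.34
Installment 8: opening $181.34; interest $5.98 → $187.32; payment $62.44; balance $124.88
Installment 9: opening $124.88; interest $4.12 → $129.00; payment $64.50; balance $64.50
Installment 10: opening $64.50; interest $2.13 → $66.63; payment $66.63; balance $0.00
Total interest: $15.89 + $14.78 + $13.57 + $12.26 + $10.86 + $9.35 + $7.72 + $5.98 + $4.12 + $2.13 = $96.66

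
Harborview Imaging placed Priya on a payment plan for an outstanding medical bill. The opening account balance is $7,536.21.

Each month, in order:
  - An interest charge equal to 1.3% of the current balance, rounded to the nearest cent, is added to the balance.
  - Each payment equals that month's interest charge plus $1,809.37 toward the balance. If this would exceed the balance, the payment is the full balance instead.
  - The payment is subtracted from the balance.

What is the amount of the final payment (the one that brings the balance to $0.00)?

Month 1: opening $7,536.21; interest $97.97 → $7,634.18; payment $1,907.34; balance $5,726.84
Month 2: opening $5,726.84; interest $74.45 → $5,801.29; payment $1,883.82; balance $3,917.47
Month 3: opening $3,917.47; interest $50.93 → $3,968.40; payment $1,860.30; balance $2,108.10
Month 4: opening $2,108.10; interest $27.41 → $2,135.51; payment $1,836.78; balance $298.73
Month 5: opening $298.73; interest $3.88 → $302.61; payment $302.61; balance $0.00

$302.61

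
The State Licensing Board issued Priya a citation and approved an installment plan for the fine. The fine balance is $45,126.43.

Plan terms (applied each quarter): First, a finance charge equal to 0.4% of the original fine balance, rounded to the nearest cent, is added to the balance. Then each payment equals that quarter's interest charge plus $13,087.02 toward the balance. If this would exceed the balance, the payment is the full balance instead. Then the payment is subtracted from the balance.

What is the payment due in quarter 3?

Quarter 1: opening $45,126.43; interest $180.51 → $45,306.94; payment $13,267.53; balance $32,039.41
Quarter 2: opening $32,039.41; interest $180.51 → $32,219.92; payment $13,267.53; balance $18,952.39
Quarter 3: opening $18,952.39; interest $180.51 → $19,132.90; payment $13,267.53; balance $5,865.37

$13,267.53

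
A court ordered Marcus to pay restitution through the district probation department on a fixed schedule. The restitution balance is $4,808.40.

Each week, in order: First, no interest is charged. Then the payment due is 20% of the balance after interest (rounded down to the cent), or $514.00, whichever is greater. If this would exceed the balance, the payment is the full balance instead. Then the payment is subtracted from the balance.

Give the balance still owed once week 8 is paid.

# | Opening | Payment | End bal
1 | $4,808.40 | $961.68 | $3,846.72
2 | $3,846.72 | $769.34 | $3,077.38
3 | $3,077.38 | $615.47 | $2,461.91
4 | $2,461.91 | $514.00 | $1,947.91
5 | $1,947.91 | $514.00 | $1,433.91
6 | $1,433.91 | $514.00 | $919.91
7 | $919.91 | $514.00 | $405.91
8 | $405.91 | $405.91 | $0.00

$0.00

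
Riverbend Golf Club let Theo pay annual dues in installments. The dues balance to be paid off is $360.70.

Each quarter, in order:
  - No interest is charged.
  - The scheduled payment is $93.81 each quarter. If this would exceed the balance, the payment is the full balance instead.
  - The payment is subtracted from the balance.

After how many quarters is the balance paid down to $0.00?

4

Quarter 1: opening $360.70; payment $93.81; balance $266.89
Quarter 2: opening $266.89; payment $93.81; balance $173.08
Quarter 3: opening $173.08; payment $93.81; balance $79.27
Quarter 4: opening $79.27; payment $79.27; balance $0.00
Balance reaches $0.00 in quarter 4.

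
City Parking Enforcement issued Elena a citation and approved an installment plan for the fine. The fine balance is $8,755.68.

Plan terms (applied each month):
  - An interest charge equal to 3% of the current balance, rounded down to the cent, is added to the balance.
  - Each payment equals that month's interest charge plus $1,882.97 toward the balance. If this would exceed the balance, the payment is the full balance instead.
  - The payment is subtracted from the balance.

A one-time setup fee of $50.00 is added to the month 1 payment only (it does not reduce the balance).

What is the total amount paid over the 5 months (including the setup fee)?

# | Opening | Interest | Payment | Fee | End bal
1 | $8,755.68 | $262.67 | $2,145.64 | $50.00 | $6,872.71
2 | $6,872.71 | $206.18 | $2,089.15 | — | $4,989.74
3 | $4,989.74 | $149.69 | $2,032.66 | — | $3,106.77
4 | $3,106.77 | $93.20 | $1,976.17 | — | $1,223.80
5 | $1,223.80 | $36.71 | $1,260.51 | — | $0.00
Total paid: $9,554.13

$9,554.13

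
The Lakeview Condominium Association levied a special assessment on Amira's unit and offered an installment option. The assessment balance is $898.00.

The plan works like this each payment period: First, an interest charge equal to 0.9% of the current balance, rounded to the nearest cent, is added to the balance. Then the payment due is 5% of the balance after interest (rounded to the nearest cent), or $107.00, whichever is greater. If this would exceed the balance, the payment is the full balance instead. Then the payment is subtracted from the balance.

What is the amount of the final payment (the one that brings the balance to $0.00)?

$82.00

# | Opening | Interest | Payment | End bal
1 | $898.00 | $8.08 | $107.00 | $799.08
2 | $799.08 | $7.19 | $107.00 | $699.27
3 | $699.27 | $6.29 | $107.00 | $598.56
4 | $598.56 | $5.39 | $107.00 | $496.95
5 | $496.95 | $4.47 | $107.00 | $394.42
6 | $394.42 | $3.55 | $107.00 | $290.97
7 | $290.97 | $2.62 | $107.00 | $186.59
8 | $186.59 | $1.68 | $107.00 | $81.27
9 | $81.27 | $0.73 | $82.00 | $0.00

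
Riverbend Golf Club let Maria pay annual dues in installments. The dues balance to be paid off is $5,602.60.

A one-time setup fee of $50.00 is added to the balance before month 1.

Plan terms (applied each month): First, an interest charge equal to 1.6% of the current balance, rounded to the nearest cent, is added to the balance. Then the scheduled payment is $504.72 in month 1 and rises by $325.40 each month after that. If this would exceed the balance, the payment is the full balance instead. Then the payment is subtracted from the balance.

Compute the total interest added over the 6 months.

$335.68

Month 1: opening $5,652.60; interest $90.44 → $5,743.04; payment $504.72; balance $5,238.32
Month 2: opening $5,238.32; interest $83.81 → $5,322.13; payment $830.12; balance $4,492.01
Month 3: opening $4,492.01; interest $71.87 → $4,563.88; payment $1,155.52; balance $3,408.36
Month 4: opening $3,408.36; interest $54.53 → $3,462.89; payment $1,480.92; balance $1,981.97
Month 5: opening $1,981.97; interest $31.71 → $2,013.68; payment $1,806.32; balance $207.36
Month 6: opening $207.36; interest $3.32 → $210.68; payment $210.68; balance $0.00
Total interest: $90.44 + $83.81 + $71.87 + $54.53 + $31.71 + $3.32 = $335.68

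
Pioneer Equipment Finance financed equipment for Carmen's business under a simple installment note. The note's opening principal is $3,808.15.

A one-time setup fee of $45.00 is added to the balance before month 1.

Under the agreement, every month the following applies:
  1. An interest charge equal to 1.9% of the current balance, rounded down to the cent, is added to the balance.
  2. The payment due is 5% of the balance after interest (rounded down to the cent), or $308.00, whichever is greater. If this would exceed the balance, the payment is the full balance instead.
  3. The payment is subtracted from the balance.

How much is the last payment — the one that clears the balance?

# | Opening | Interest | Payment | End bal
1 | $3,853.15 | $73.20 | $308.00 | $3,618.35
2 | $3,618.35 | $68.74 | $308.00 | $3,379.09
3 | $3,379.09 | $64.20 | $308.00 | $3,135.29
4 | $3,135.29 | $59.57 | $308.00 | $2,886.86
5 | $2,886.86 | $54.85 | $308.00 | $2,633.71
6 | $2,633.71 | $50.04 | $308.00 | $2,375.75
7 | $2,375.75 | $45.13 | $308.00 | $2,112.88
8 | $2,112.88 | $40.14 | $308.00 | $1,845.02
9 | $1,845.02 | $35.05 | $308.00 | $1,572.07
10 | $1,572.07 | $29.86 | $308.00 | $1,293.93
11 | $1,293.93 | $24.58 | $308.00 | $1,010.51
12 | $1,010.51 | $19.19 | $308.00 | $721.70
13 | $721.70 | $13.71 | $308.00 | $427.41
14 | $427.41 | $8.12 | $308.00 | $127.53
15 | $127.53 | $2.42 | $129.95 | $0.00

$129.95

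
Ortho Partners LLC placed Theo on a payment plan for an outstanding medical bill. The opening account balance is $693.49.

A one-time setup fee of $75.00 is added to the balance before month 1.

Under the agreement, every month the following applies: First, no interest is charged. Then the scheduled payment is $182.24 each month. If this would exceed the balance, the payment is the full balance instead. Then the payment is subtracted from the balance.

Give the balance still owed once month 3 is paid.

$221.77

Month 1: opening $768.49; payment $182.24; balance $586.25
Month 2: opening $586.25; payment $182.24; balance $404.01
Month 3: opening $404.01; payment $182.24; balance $221.77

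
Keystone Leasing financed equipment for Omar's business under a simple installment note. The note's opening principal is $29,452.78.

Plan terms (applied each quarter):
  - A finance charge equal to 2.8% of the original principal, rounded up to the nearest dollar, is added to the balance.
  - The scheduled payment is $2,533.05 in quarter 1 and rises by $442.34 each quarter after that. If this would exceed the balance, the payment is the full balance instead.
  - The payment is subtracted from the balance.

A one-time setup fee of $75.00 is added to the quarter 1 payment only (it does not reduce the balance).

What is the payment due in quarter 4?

$3,860.07

# | Opening | Interest | Payment | Fee | End bal
1 | $29,452.78 | $825.00 | $2,533.05 | $75.00 | $27,744.73
2 | $27,744.73 | $825.00 | $2,975.39 | — | $25,594.34
3 | $25,594.34 | $825.00 | $3,417.73 | — | $23,001.61
4 | $23,001.61 | $825.00 | $3,860.07 | — | $19,966.54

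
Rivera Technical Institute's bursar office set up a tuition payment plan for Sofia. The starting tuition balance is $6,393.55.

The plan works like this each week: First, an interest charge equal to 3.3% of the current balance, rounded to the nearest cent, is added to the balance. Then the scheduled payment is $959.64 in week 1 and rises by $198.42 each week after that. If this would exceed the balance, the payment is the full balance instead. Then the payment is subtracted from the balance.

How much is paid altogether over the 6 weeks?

Week 1: opening $6,393.55; interest $210.99 → $6,604.54; payment $959.64; balance $5,644.90
Week 2: opening $5,644.90; interest $186.28 → $5,831.18; payment $1,158.06; balance $4,673.12
Week 3: opening $4,673.12; interest $154.21 → $4,827.33; payment $1,356.48; balance $3,470.85
Week 4: opening $3,470.85; interest $114.54 → $3,585.39; payment $1,554.90; balance $2,030.49
Week 5: opening $2,030.49; interest $67.01 → $2,097.50; payment $1,753.32; balance $344.18
Week 6: opening $344.18; interest $11.36 → $355.54; payment $355.54; balance $0.00
Total paid: $7,137.94

$7,137.94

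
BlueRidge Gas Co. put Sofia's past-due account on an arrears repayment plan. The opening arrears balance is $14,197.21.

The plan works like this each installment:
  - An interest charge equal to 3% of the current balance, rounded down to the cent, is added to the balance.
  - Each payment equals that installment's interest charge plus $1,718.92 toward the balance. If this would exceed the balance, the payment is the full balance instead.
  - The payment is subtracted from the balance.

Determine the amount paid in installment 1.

$2,144.83

Installment 1: opening $14,197.21; interest $425.91 → $14,623.12; payment $2,144.83; balance $12,478.29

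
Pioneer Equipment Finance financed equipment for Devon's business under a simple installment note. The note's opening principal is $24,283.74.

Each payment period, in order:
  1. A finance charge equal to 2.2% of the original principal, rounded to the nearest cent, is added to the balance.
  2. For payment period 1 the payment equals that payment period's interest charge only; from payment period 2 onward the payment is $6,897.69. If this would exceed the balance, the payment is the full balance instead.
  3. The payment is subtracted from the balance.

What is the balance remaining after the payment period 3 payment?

$11,556.84

Payment period 1: $24,283.74 +$534.24 interest = $24,817.98; pay $534.24 → $24,283.74
Payment period 2: $24,283.74 +$534.24 interest = $24,817.98; pay $6,897.69 → $17,920.29
Payment period 3: $17,920.29 +$534.24 interest = $18,454.53; pay $6,897.69 → $11,556.84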